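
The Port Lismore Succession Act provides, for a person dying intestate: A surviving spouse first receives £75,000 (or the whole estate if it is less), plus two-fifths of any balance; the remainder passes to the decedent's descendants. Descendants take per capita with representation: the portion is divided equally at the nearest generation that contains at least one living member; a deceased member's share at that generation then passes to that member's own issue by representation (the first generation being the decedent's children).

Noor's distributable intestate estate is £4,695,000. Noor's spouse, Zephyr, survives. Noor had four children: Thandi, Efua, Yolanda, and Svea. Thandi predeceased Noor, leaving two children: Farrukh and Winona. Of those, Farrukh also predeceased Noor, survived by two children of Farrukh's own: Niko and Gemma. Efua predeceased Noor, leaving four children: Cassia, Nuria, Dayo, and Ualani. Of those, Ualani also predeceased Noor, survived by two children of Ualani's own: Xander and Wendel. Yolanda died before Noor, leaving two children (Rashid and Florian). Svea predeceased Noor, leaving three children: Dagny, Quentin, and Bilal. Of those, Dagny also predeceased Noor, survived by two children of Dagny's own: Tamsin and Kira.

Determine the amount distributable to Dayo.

Dayo receives £252,000.

Zephyr first takes £75,000, leaving a balance of £4,620,000. Zephyr then takes two-fifths of the balance (£1,848,000), for a total of £1,923,000. The remaining £2,772,000 passes to the descendants.
No child survives, so the initial division is made at the grandchildren's generation.
The descendants' portion (£2,772,000) is divided into 11 shares of £252,000: Winona, Cassia, Nuria, Dayo, Rashid, Florian, Quentin, and Bilal each take £252,000; Farrukh's £252,000 share passes to Farrukh's issue; Ualani's £252,000 share passes to Ualani's issue; Dagny's £252,000 share passes to Dagny's issue.
Farrukh's share (£252,000) is divided into 2 shares of £126,000: Niko and Gemma each take £126,000.
Ualani's share (£252,000) is divided into 2 shares of £126,000: Xander and Wendel each take £126,000.
Dagny's share (£252,000) is divided into 2 shares of £126,000: Tamsin and Kira each take £126,000.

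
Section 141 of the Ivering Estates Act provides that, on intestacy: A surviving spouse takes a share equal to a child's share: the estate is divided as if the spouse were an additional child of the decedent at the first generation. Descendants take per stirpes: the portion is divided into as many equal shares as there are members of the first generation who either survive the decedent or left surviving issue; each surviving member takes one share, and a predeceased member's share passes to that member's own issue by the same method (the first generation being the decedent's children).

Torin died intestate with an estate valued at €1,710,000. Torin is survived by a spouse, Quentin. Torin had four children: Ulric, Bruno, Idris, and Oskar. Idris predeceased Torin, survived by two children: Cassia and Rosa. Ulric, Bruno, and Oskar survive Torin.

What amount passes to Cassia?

Cassia receives €171,000.

The spouse counts as an additional share at the children's level, so there are 5 primary shares of €342,000. Quentin takes one such share (€342,000).
The children's combined portion (€1,368,000) is divided into 4 shares of €342,000: Ulric, Bruno, and Oskar each take €342,000; Idris's €342,000 share passes to Idris's issue.
Idris's share (€342,000) is divided into 2 shares of €171,000: Cassia and Rosa each take €171,000.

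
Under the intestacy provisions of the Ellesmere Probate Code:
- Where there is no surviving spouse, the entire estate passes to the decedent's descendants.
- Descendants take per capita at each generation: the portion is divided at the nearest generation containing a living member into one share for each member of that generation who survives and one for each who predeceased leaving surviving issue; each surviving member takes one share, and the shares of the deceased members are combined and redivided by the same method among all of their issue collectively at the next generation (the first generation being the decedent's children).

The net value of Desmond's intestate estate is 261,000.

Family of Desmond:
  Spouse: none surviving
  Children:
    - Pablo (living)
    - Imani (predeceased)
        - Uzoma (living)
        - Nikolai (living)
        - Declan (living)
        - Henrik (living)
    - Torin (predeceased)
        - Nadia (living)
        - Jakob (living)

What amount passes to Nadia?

The entire 261,000 passes to the descendants.
That amount (261,000) is divided at the children's generation into 3 shares of 87,000. Pablo takes 87,000. The 2 shares of the deceased (Imani and Torin) are combined into a pool of 174,000.
That pool (174,000) is divided at the grandchildren's generation equally among Uzoma, Nikolai, Declan, Henrik, Nadia, and Jakob: 29,000 each.

Nadia receives 29,000.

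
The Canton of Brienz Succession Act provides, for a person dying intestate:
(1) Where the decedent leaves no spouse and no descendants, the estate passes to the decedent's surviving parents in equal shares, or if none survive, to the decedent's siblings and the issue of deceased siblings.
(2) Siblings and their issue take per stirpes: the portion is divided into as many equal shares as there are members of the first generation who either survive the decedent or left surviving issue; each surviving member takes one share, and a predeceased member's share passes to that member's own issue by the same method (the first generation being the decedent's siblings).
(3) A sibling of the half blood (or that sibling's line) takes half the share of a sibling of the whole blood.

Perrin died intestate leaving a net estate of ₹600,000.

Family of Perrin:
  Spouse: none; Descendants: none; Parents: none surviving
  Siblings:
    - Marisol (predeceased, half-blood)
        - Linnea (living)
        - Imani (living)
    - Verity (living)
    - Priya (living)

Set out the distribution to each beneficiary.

Linnea: ₹60,000; Imani: ₹60,000; Verity: ₹240,000; Priya: ₹240,000

The entire ₹600,000 passes to the siblings and their issue.
Counting each half-blood sibling's line as half a unit, there are 5/2 units in ₹600,000, so one unit is ₹240,000. Whole-blood lines (Verity and Priya) take ₹240,000 each; half-blood lines (Marisol) take ₹120,000 each.
Marisol's share (₹120,000) is divided into 2 shares of ₹60,000: Linnea and Imani each take ₹60,000.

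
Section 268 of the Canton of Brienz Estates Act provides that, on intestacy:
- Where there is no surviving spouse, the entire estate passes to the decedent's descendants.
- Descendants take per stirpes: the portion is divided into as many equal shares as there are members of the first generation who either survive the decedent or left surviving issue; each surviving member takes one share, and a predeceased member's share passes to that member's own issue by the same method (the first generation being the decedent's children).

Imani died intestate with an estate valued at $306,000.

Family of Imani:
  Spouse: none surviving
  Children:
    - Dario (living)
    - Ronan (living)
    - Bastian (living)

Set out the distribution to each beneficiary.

Dario: $102,000; Ronan: $102,000; Bastian: $102,000

The entire $306,000 passes to the descendants.
That amount ($306,000) is divided into 3 shares of $102,000: Dario, Ronan, and Bastian each take $102,000.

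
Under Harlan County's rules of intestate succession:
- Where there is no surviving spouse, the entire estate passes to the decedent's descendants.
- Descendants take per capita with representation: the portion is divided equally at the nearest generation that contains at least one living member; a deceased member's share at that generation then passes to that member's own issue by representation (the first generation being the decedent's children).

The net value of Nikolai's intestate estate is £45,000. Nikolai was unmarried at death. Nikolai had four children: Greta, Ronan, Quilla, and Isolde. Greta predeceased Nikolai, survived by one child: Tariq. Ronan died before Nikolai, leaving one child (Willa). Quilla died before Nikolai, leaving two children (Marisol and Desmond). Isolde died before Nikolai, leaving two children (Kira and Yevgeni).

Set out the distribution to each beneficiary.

Tariq: £7,500; Willa: £7,500; Marisol: £7,500; Desmond: £7,500; Kira: £7,500; Yevgeni: £7,500

The entire £45,000 passes to the descendants.
No child survives, so the initial division is made at the grandchildren's generation.
That amount (£45,000) is divided into 6 shares of £7,500: Tariq, Willa, Marisol, Desmond, Kira, and Yevgeni each take £7,500.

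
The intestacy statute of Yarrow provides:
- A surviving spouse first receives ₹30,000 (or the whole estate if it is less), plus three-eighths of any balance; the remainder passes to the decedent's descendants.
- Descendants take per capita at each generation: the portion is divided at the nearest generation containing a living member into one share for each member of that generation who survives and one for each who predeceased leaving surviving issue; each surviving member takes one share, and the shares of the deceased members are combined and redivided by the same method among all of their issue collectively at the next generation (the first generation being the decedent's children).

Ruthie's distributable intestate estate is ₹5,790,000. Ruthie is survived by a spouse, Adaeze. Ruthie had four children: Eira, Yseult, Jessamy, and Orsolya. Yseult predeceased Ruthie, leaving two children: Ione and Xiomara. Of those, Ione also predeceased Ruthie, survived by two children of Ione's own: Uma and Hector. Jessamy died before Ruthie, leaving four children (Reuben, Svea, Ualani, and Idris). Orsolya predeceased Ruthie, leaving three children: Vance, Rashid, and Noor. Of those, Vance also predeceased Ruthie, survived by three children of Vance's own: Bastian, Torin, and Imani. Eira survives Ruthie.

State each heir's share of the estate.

Adaeze first takes ₹30,000, leaving a balance of ₹5,760,000. Adaeze then takes three-eighths of the balance (₹2,160,000), for a total of ₹2,190,000. The remaining ₹3,600,000 passes to the descendants.
The descendants' portion (₹3,600,000) is divided at the children's generation into 4 shares of ₹900,000. Eira takes ₹900,000. The 3 shares of the deceased (Yseult, Jessamy, and Orsolya) are combined into a pool of ₹2,700,000.
That pool (₹2,700,000) is divided at the grandchildren's generation into 9 shares of ₹300,000. Xiomara, Reuben, Svea, Ualani, Idris, Rashid, and Noor each take ₹300,000. The 2 shares of the deceased (Ione and Vance) are combined into a pool of ₹600,000.
That pool (₹600,000) is divided at the great-grandchildren's generation equally among Uma, Hector, Bastian, Torin, and Imani: ₹120,000 each.

Adaeze: ₹2,190,000; Eira: ₹900,000; Uma: ₹120,000; Hector: ₹120,000; Xiomara: ₹300,000; Reuben: ₹300,000; Svea: ₹300,000; Ualani: ₹300,000; Idris: ₹300,000; Bastian: ₹120,000; Torin: ₹120,000; Imani: ₹120,000; Rashid: ₹300,000; Noor: ₹300,000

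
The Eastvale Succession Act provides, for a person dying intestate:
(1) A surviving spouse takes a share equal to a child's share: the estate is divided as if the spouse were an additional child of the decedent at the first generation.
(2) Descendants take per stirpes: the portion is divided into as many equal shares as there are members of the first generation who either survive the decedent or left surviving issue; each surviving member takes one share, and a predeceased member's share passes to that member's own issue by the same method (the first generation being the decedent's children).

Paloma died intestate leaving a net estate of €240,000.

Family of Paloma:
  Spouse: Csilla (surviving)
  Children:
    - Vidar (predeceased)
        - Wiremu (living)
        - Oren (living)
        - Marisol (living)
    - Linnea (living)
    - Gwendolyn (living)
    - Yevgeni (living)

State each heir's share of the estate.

Csilla: €48,000; Wiremu: €16,000; Oren: €16,000; Marisol: €16,000; Linnea: €48,000; Gwendolyn: €48,000; Yevgeni: €48,000

The spouse counts as an additional share at the children's level, so there are 5 primary shares of €48,000. Csilla takes one such share (€48,000).
The children's combined portion (€192,000) is divided into 4 shares of €48,000: Linnea, Gwendolyn, and Yevgeni each take €48,000; Vidar's €48,000 share passes to Vidar's issue.
Vidar's share (€48,000) is divided into 3 shares of €16,000: Wiremu, Oren, and Marisol each take €16,000.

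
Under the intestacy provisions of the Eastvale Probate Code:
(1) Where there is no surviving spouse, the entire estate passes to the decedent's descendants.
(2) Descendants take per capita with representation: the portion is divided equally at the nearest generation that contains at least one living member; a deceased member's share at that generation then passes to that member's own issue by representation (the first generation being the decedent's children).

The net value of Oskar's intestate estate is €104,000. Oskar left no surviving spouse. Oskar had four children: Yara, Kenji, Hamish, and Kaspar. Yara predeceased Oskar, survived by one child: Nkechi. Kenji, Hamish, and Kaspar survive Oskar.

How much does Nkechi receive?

Nkechi receives €26,000.

The entire €104,000 passes to the descendants.
That amount (€104,000) is divided into 4 shares of €26,000: Kenji, Hamish, and Kaspar each take €26,000; Yara's €26,000 share passes to Yara's issue.
Yara's share (€26,000) passes entirely to Nkechi.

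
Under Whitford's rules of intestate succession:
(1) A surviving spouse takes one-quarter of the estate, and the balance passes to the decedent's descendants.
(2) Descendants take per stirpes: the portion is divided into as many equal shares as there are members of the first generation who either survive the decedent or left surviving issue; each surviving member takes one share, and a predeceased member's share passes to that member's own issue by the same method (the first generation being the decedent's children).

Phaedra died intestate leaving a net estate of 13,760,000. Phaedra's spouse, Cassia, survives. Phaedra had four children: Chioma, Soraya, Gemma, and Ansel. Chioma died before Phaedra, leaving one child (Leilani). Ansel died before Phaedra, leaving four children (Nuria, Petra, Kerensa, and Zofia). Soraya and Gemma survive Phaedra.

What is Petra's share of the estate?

Petra receives 645,000.

Cassia takes one-quarter of 13,760,000 = 3,440,000. The remaining 10,320,000 passes to the descendants.
The descendants' portion (10,320,000) is divided into 4 shares of 2,580,000: Soraya and Gemma each take 2,580,000; Chioma's 2,580,000 share passes to Chioma's issue; Ansel's 2,580,000 share passes to Ansel's issue.
Chioma's share (2,580,000) passes entirely to Leilani.
Ansel's share (2,580,000) is divided into 4 shares of 645,000: Nuria, Petra, Kerensa, and Zofia each take 645,000.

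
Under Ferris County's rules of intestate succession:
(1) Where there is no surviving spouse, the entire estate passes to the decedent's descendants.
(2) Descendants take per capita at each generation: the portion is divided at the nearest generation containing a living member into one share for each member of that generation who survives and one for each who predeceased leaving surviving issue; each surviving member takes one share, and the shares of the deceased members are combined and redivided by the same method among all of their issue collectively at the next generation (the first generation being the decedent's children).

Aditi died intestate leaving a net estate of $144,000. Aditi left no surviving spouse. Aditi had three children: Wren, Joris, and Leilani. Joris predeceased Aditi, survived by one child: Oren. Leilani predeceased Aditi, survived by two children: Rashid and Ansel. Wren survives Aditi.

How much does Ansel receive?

Ansel receives $32,000.

The entire $144,000 passes to the descendants.
That amount ($144,000) is divided at the children's generation into 3 shares of $48,000. Wren takes $48,000. The 2 shares of the deceased (Joris and Leilani) are combined into a pool of $96,000.
That pool ($96,000) is divided at the grandchildren's generation equally among Oren, Rashid, and Ansel: $32,000 each.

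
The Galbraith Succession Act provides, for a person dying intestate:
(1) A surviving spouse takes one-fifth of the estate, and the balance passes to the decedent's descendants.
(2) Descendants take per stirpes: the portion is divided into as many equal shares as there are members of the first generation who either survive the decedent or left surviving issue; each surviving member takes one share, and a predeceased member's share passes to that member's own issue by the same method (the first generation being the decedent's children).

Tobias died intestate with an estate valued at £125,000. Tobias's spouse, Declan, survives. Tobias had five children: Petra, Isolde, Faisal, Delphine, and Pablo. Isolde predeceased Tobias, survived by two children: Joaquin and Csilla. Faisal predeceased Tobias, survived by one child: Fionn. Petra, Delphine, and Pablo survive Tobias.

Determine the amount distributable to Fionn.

Declan takes one-fifth of £125,000 = £25,000. The remaining £100,000 passes to the descendants.
The descendants' portion (£100,000) is divided into 5 shares of £20,000: Petra, Delphine, and Pablo each take £20,000; Isolde's £20,000 share passes to Isolde's issue; Faisal's £20,000 share passes to Faisal's issue.
Isolde's share (£20,000) is divided into 2 shares of £10,000: Joaquin and Csilla each take £10,000.
Faisal's share (£20,000) passes entirely to Fionn.

Fionn receives £20,000.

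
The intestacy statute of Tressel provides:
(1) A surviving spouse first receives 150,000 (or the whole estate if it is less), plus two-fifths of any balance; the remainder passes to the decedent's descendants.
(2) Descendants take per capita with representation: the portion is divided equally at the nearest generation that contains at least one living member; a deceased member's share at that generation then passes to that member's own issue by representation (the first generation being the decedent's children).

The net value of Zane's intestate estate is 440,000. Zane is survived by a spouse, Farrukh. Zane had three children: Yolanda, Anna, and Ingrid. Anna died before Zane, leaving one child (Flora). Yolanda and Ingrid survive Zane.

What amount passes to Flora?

Flora receives 58,000.

Farrukh first takes 150,000, leaving a balance of 290,000. Farrukh then takes two-fifths of the balance (116,000), for a total of 266,000. The remaining 174,000 passes to the descendants.
The descendants' portion (174,000) is divided into 3 shares of 58,000: Yolanda and Ingrid each take 58,000; Anna's 58,000 share passes to Anna's issue.
Anna's share (58,000) passes entirely to Flora.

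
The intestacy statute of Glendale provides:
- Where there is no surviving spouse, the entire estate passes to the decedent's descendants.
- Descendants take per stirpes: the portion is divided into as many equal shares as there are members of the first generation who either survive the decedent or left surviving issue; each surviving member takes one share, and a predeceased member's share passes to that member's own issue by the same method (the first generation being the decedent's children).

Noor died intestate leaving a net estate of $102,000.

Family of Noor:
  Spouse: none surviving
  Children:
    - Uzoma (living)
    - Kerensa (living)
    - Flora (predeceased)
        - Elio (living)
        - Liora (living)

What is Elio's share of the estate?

Elio receives $17,000.

The entire $102,000 passes to the descendants.
That amount ($102,000) is divided into 3 shares of $34,000: Uzoma and Kerensa each take $34,000; Flora's $34,000 share passes to Flora's issue.
Flora's share ($34,000) is divided into 2 shares of $17,000: Elio and Liora each take $17,000.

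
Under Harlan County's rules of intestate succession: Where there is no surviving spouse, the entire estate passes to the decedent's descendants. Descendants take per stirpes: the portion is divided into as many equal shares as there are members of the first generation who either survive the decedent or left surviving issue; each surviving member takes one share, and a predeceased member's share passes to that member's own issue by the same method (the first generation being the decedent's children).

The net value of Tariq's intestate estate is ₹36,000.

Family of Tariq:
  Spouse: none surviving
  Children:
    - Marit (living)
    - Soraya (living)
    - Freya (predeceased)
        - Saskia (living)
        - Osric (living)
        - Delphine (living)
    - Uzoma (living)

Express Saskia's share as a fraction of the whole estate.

The entire ₹36,000 passes to the descendants.
That amount (₹36,000) is divided into 4 shares of ₹9,000: Marit, Soraya, and Uzoma each take ₹9,000; Freya's ₹9,000 share passes to Freya's issue.
Freya's share (₹9,000) is divided into 3 shares of ₹3,000: Saskia, Osric, and Delphine each take ₹3,000.

Saskia receives 1/12 of the estate.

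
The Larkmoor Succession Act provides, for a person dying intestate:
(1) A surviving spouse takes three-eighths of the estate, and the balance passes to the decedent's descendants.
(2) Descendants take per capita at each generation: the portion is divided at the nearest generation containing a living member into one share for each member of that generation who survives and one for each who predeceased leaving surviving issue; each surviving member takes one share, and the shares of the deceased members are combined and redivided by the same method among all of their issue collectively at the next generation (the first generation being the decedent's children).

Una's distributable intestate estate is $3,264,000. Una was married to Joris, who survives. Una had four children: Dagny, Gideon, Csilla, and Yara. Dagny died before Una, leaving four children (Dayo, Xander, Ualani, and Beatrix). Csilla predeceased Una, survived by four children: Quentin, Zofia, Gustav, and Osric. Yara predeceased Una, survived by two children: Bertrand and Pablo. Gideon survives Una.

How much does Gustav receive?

Joris takes three-eighths of $3,264,000 = $1,224,000. The remaining $2,040,000 passes to the descendants.
The descendants' portion ($2,040,000) is divided at the children's generation into 4 shares of $510,000. Gideon takes $510,000. The 3 shares of the deceased (Dagny, Csilla, and Yara) are combined into a pool of $1,530,000.
That pool ($1,530,000) is divided at the grandchildren's generation equally among Dayo, Xander, Ualani, Beatrix, Quentin, Zofia, Gustav, Osric, Bertrand, and Pablo: $153,000 each.

Gustav receives $153,000.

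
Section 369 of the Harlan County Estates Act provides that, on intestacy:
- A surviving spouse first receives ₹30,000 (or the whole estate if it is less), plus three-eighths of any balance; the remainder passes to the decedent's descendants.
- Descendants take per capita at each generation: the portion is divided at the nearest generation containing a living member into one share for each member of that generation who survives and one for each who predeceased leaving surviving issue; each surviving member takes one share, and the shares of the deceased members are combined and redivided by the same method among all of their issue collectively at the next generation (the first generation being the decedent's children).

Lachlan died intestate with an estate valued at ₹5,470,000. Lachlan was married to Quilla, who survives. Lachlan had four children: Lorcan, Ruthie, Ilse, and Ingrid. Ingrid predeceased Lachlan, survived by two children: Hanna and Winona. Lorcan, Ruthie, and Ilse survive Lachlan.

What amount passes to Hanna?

Hanna receives ₹425,000.

Quilla first takes ₹30,000, leaving a balance of ₹5,440,000. Quilla then takes three-eighths of the balance (₹2,040,000), for a total of ₹2,070,000. The remaining ₹3,400,000 passes to the descendants.
The descendants' portion (₹3,400,000) is divided at the children's generation into 4 shares of ₹850,000. Lorcan, Ruthie, and Ilse each take ₹850,000. The remaining share for the deceased Ingrid (₹850,000) is carried to the next generation.
That pool (₹850,000) is divided at the grandchildren's generation equally among Hanna and Winona: ₹425,000 each.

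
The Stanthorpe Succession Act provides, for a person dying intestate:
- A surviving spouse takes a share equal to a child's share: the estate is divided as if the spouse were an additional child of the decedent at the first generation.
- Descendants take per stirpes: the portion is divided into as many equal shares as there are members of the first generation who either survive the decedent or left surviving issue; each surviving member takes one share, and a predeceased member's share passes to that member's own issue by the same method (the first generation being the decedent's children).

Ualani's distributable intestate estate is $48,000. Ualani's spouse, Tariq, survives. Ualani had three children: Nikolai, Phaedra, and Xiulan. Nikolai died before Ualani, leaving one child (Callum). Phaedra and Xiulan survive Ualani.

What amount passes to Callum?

The spouse counts as an additional share at the children's level, so there are 4 primary shares of $12,000. Tariq takes one such share ($12,000).
The children's combined portion ($36,000) is divided into 3 shares of $12,000: Phaedra and Xiulan each take $12,000; Nikolai's $12,000 share passes to Nikolai's issue.
Nikolai's share ($12,000) passes entirely to Callum.

Callum receives $12,000.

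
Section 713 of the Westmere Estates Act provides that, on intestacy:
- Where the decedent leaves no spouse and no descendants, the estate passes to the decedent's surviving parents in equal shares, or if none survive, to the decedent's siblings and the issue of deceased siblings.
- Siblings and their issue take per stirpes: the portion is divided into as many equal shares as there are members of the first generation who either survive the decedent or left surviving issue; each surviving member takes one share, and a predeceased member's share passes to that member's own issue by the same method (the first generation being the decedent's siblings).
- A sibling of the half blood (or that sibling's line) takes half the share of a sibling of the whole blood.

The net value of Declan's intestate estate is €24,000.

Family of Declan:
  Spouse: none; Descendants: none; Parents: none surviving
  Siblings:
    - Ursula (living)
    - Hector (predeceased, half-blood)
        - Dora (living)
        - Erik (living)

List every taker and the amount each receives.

Ursula: €16,000; Dora: €4,000; Erik: €4,000

The entire €24,000 passes to the siblings and their issue.
Counting each half-blood sibling's line as half a unit, there are 3/2 units in €24,000, so one unit is €16,000. Whole-blood lines (Ursula) take €16,000 each; half-blood lines (Hector) take €8,000 each.
Hector's share (€8,000) is divided into 2 shares of €4,000: Dora and Erik each take €4,000.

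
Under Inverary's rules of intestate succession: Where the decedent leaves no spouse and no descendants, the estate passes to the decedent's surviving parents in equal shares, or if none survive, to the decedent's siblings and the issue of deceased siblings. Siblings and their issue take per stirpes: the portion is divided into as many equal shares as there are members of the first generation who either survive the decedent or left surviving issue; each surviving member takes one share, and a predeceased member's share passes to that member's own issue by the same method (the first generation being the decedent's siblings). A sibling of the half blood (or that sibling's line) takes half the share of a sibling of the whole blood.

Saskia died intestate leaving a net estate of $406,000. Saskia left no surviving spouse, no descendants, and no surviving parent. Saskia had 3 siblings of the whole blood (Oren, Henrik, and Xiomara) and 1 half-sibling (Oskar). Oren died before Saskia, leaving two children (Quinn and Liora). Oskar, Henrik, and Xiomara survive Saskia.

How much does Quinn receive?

The entire $406,000 passes to the siblings and their issue.
Counting each half-blood sibling's line as half a unit, there are 7/2 units in $406,000, so one unit is $116,000. Whole-blood lines (Oren, Henrik, and Xiomara) take $116,000 each; half-blood lines (Oskar) take $58,000 each.
Oren's share ($116,000) is divided into 2 shares of $58,000: Quinn and Liora each take $58,000.

Quinn receives $58,000.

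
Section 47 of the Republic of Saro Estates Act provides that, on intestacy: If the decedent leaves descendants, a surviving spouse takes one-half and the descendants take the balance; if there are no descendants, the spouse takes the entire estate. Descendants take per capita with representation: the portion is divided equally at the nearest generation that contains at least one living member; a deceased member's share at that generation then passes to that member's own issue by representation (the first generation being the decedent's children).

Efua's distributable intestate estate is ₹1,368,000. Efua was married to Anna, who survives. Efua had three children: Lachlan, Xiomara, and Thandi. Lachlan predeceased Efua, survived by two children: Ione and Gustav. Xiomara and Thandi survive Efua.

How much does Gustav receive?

Gustav receives ₹114,000.

Anna takes one-half of ₹1,368,000 = ₹684,000. The remaining ₹684,000 passes to the descendants.
The descendants' portion (₹684,000) is divided into 3 shares of ₹228,000: Xiomara and Thandi each take ₹228,000; Lachlan's ₹228,000 share passes to Lachlan's issue.
Lachlan's share (₹228,000) is divided into 2 shares of ₹114,000: Ione and Gustav each take ₹114,000.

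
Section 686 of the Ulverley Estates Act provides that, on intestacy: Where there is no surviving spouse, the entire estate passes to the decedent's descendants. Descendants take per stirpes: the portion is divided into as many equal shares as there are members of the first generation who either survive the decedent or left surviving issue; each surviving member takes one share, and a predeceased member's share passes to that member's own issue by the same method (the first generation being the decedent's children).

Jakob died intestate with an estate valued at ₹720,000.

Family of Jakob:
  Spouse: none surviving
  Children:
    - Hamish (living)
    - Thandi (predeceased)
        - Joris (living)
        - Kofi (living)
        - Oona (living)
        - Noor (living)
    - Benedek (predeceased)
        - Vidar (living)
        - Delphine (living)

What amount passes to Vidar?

The entire ₹720,000 passes to the descendants.
That amount (₹720,000) is divided into 3 shares of ₹240,000: Hamish takes ₹240,000; Thandi's ₹240,000 share passes to Thandi's issue; Benedek's ₹240,000 share passes to Benedek's issue.
Thandi's share (₹240,000) is divided into 4 shares of ₹60,000: Joris, Kofi, Oona, and Noor each take ₹60,000.
Benedek's share (₹240,000) is divided into 2 shares of ₹120,000: Vidar and Delphine each take ₹120,000.

Vidar receives ₹120,000.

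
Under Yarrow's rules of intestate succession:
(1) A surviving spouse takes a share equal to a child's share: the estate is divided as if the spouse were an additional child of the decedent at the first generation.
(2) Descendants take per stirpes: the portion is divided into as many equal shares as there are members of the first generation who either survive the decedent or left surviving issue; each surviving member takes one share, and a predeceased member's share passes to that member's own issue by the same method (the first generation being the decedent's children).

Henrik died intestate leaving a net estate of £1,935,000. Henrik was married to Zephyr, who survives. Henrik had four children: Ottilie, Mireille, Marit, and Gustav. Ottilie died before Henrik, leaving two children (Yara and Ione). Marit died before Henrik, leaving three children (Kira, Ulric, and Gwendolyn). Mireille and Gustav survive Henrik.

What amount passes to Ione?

Ione receives £193,500.

The spouse counts as an additional share at the children's level, so there are 5 primary shares of £387,000. Zephyr takes one such share (£387,000).
The children's combined portion (£1,548,000) is divided into 4 shares of £387,000: Mireille and Gustav each take £387,000; Ottilie's £387,000 share passes to Ottilie's issue; Marit's £387,000 share passes to Marit's issue.
Ottilie's share (£387,000) is divided into 2 shares of £193,500: Yara and Ione each take £193,500.
Marit's share (£387,000) is divided into 3 shares of £129,000: Kira, Ulric, and Gwendolyn each take £129,000.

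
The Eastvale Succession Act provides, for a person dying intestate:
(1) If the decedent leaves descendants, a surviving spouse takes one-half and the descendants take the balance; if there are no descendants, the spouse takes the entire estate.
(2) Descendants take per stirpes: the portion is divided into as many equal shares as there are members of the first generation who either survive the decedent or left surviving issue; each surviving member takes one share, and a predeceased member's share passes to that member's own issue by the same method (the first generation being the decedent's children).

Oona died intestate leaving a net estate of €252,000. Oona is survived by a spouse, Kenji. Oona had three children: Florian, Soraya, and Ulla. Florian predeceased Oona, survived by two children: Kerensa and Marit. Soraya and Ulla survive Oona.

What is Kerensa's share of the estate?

Kenji takes one-half of €252,000 = €126,000. The remaining €126,000 passes to the descendants.
The descendants' portion (€126,000) is divided into 3 shares of €42,000: Soraya and Ulla each take €42,000; Florian's €42,000 share passes to Florian's issue.
Florian's share (€42,000) is divided into 2 shares of €21,000: Kerensa and Marit each take €21,000.

Kerensa receives €21,000.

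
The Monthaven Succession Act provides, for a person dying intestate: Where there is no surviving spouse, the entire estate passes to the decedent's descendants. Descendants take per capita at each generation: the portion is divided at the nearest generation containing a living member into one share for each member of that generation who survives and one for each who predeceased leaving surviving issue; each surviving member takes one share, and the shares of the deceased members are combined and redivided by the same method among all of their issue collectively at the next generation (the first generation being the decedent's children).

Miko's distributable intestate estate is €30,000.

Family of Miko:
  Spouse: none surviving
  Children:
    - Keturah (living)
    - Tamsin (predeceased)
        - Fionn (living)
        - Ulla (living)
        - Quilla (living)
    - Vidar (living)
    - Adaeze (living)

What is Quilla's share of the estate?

Quilla receives €2,500.

The entire €30,000 passes to the descendants.
That amount (€30,000) is divided at the children's generation into 4 shares of €7,500. Keturah, Vidar, and Adaeze each take €7,500. The remaining share for the deceased Tamsin (€7,500) is carried to the next generation.
That pool (€7,500) is divided at the grandchildren's generation equally among Fionn, Ulla, and Quilla: €2,500 each.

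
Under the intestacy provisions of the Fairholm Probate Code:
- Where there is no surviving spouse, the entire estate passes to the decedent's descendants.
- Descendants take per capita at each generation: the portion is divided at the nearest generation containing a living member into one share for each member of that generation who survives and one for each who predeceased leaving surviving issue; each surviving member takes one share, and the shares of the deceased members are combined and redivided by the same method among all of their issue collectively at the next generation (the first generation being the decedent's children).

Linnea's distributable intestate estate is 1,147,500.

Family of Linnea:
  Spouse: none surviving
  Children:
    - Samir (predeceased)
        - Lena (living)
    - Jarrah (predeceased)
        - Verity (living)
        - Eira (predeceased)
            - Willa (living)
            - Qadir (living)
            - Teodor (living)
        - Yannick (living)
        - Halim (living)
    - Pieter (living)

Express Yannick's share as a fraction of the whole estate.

Yannick receives 2/15 of the estate.

The entire 1,147,500 passes to the descendants.
That amount (1,147,500) is divided at the children's generation into 3 shares of 382,500. Pieter takes 382,500. The 2 shares of the deceased (Samir and Jarrah) are combined into a pool of 765,000.
That pool (765,000) is divided at the grandchildren's generation into 5 shares of 153,000. Lena, Verity, Yannick, and Halim each take 153,000. The remaining share for the deceased Eira (153,000) is carried to the next generation.
That pool (153,000) is divided at the great-grandchildren's generation equally among Willa, Qadir, and Teodor: 51,000 each.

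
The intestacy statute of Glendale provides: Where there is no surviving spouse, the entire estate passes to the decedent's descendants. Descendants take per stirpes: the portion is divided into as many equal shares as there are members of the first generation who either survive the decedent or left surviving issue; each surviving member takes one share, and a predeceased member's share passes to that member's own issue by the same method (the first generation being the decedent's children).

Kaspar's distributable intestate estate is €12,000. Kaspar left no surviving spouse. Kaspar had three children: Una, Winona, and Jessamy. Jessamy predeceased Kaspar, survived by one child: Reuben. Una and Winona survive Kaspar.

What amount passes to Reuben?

The entire €12,000 passes to the descendants.
That amount (€12,000) is divided into 3 shares of €4,000: Una and Winona each take €4,000; Jessamy's €4,000 share passes to Jessamy's issue.
Jessamy's share (€4,000) passes entirely to Reuben.

Reuben receives €4,000.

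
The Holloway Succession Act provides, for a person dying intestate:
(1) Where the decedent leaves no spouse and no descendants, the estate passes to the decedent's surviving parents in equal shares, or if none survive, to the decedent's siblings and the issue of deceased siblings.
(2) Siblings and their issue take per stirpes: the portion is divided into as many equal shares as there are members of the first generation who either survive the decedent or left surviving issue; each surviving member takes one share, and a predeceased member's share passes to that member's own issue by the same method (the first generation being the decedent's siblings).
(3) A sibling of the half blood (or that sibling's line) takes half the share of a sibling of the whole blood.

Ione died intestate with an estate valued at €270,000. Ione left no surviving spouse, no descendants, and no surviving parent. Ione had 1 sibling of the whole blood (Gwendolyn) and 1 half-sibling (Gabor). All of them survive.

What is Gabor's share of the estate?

The entire €270,000 passes to the siblings and their issue.
Counting each half-blood sibling's line as half a unit, there are 3/2 units in €270,000, so one unit is €180,000. Whole-blood lines (Gwendolyn) take €180,000 each; half-blood lines (Gabor) take €90,000 each.

Gabor receives €90,000.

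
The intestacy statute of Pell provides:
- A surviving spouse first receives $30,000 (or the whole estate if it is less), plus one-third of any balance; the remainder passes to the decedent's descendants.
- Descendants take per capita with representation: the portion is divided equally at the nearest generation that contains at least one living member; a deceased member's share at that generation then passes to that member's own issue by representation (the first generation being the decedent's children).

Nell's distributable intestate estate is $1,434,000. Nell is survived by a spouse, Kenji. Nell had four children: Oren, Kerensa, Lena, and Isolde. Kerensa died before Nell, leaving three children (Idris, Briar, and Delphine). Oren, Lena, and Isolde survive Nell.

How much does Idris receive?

Idris receives $78,000.

Kenji first takes $30,000, leaving a balance of $1,404,000. Kenji then takes one-third of the balance ($468,000), for a total of $498,000. The remaining $936,000 passes to the descendants.
The descendants' portion ($936,000) is divided into 4 shares of $234,000: Oren, Lena, and Isolde each take $234,000; Kerensa's $234,000 share passes to Kerensa's issue.
Kerensa's share ($234,000) is divided into 3 shares of $78,000: Idris, Briar, and Delphine each take $78,000.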